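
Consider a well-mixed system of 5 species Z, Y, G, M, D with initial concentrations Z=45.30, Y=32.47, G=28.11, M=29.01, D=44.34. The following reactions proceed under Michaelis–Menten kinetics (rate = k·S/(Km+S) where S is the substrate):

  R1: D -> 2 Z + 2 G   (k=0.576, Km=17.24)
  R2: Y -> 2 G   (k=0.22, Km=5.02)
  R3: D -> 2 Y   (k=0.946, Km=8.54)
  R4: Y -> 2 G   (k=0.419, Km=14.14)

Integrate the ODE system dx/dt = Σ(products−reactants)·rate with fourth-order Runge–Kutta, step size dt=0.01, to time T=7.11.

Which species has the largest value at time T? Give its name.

RK4 with dt=0.01: 711 steps to T=7.11. Trajectory (selected grid times):
t=0.00: Z=45.30 Y=32.47 G=28.11 M=29.01 D=44.34
t=0.79: Z=45.95 Y=33.34 G=29.53 M=29.01 D=43.39
t=1.58: Z=46.60 Y=34.20 G=30.95 M=29.01 D=42.44
t=2.37: Z=47.25 Y=35.06 G=32.37 M=29.01 D=41.50
t=3.16: Z=47.89 Y=35.90 G=33.78 M=29.01 D=40.56
t=3.95: Z=48.52 Y=36.75 G=35.20 M=29.01 D=39.62
t=4.74: Z=49.16 Y=37.58 G=36.62 M=29.01 D=38.69
t=5.53: Z=49.78 Y=38.41 G=38.04 M=29.01 D=37.77
t=6.32: Z=50.41 Y=39.23 G=39.45 M=29.01 D=36.85
t=7.11: Z=51.02 Y=40.04 G=40.87 M=29.01 D=35.94
At T=7.11: Z=51.02 Y=40.04 G=40.87 M=29.01 D=35.94; the largest is Z.

Dominant species at T: Z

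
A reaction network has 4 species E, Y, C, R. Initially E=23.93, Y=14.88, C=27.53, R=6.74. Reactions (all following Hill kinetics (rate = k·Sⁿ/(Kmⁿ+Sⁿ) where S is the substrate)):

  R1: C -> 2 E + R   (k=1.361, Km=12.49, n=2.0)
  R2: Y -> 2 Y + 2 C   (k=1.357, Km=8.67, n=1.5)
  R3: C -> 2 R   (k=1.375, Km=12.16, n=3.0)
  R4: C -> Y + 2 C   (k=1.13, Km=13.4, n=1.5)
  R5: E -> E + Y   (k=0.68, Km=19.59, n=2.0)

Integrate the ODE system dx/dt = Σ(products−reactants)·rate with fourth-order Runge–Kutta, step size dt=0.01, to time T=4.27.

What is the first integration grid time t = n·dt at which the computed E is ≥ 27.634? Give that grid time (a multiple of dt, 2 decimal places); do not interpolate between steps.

RK4 with dt=0.01: 427 steps to T=4.27. Trajectory (selected grid times):
t=0.00: E=23.93 Y=14.88 C=27.53 R=6.74
t=0.47: E=24.99 Y=15.92 C=27.70 R=8.46
t=0.95: E=26.08 Y=17.00 C=27.89 R=10.22
t=1.42: E=27.15 Y=18.08 C=28.11 R=11.95
t=1.63: E=27.62 Y=18.57 C=28.21 R=12.72
t=1.64: E=27.65 Y=18.59 C=28.22 R=12.76
t=1.90: E=28.24 Y=19.20 C=28.35 R=13.72
t=2.37: E=29.31 Y=20.32 C=28.60 R=15.46
t=2.85: E=30.41 Y=21.47 C=28.88 R=17.23
t=3.32: E=31.49 Y=22.61 C=29.16 R=18.98
t=3.80: E=32.60 Y=23.80 C=29.47 R=20.76
t=4.27: E=33.68 Y=24.97 C=29.78 R=22.51
E(1.63)=27.624 < 27.634 but E(1.64)=27.646 ≥ 27.634, so the first grid time is t=1.64.

Threshold first reached at t = 1.64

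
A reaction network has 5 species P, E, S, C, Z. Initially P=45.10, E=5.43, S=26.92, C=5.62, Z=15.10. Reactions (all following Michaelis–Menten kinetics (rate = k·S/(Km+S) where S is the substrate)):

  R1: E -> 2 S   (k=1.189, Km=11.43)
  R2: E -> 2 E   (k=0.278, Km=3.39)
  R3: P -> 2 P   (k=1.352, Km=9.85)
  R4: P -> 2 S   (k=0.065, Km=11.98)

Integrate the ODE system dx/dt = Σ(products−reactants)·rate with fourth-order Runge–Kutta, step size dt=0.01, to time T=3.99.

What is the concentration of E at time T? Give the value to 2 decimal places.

E at T = 4.64

RK4 with dt=0.01: 399 steps to T=3.99. Trajectory (selected grid times):
t=0.00: P=45.10 E=5.43 S=26.92 C=5.62 Z=15.10
t=0.44: P=45.57 E=5.34 S=27.30 C=5.62 Z=15.10
t=0.89: P=46.04 E=5.24 S=27.69 C=5.62 Z=15.10
t=1.33: P=46.51 E=5.15 S=28.06 C=5.62 Z=15.10
t=1.77: P=46.98 E=5.07 S=28.43 C=5.62 Z=15.10
t=2.22: P=47.46 E=4.98 S=28.80 C=5.62 Z=15.10
t=2.66: P=47.93 E=4.89 S=29.16 C=5.62 Z=15.10
t=3.10: P=48.40 E=4.81 S=29.52 C=5.62 Z=15.10
t=3.55: P=48.88 E=4.72 S=29.88 C=5.62 Z=15.10
t=3.99: P=49.36 E=4.64 S=30.23 C=5.62 Z=15.10
Read off E at T=3.99: 4.64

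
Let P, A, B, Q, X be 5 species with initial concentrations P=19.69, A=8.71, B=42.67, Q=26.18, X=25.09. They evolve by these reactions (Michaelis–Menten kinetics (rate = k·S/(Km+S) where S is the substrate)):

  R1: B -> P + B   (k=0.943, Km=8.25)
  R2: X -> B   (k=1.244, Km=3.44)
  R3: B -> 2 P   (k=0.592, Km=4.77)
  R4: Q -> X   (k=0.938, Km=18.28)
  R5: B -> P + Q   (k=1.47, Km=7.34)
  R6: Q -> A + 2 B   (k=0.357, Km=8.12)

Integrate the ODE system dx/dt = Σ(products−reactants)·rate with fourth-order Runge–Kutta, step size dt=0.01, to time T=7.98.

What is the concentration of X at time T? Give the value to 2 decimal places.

RK4 with dt=0.01: 798 steps to T=7.98. Trajectory (selected grid times):
t=0.00: P=19.69 A=8.71 B=42.67 Q=26.18 X=25.09
t=0.89: P=22.46 A=8.95 B=42.54 Q=26.56 X=24.61
t=1.77: P=25.19 A=9.19 B=42.41 Q=26.93 X=24.14
t=2.66: P=27.96 A=9.44 B=42.28 Q=27.30 X=23.67
t=3.55: P=30.72 A=9.68 B=42.14 Q=27.67 X=23.21
t=4.43: P=33.45 A=9.93 B=42.01 Q=28.03 X=22.75
t=5.32: P=36.21 A=10.17 B=41.88 Q=28.39 X=22.30
t=6.21: P=38.97 A=10.42 B=41.75 Q=28.75 X=21.85
t=7.09: P=41.70 A=10.67 B=41.62 Q=29.10 X=21.41
t=7.98: P=44.46 A=10.92 B=41.48 Q=29.45 X=20.97
Read off X at T=7.98: 20.97

X at T = 20.97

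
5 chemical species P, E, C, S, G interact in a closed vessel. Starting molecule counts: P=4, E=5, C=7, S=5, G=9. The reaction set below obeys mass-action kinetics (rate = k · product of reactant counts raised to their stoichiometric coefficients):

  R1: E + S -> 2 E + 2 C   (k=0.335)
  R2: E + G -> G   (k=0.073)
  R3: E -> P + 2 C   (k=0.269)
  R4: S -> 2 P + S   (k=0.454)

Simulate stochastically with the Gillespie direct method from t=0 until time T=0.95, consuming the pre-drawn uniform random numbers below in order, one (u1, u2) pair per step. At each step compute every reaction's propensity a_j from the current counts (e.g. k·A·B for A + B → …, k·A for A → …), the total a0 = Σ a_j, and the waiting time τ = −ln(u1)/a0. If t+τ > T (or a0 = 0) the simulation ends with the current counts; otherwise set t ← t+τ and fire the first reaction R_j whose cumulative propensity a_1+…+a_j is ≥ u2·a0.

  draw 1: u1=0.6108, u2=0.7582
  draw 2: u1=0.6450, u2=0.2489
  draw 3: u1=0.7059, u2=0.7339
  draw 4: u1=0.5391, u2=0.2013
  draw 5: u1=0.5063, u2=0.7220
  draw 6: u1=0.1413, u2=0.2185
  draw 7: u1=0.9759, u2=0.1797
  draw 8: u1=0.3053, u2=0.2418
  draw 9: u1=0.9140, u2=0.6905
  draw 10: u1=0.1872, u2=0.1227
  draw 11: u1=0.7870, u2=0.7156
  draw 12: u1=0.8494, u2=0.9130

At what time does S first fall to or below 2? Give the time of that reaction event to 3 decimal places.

Threshold first reached at t = 0.427

t=0.000: P=4 E=5 C=7 S=5 G=9
Draw 1: a1=8.375, a2=3.285, a3=1.345, a4=2.270, a0=15.275; τ=−ln(0.6108)/15.275=0.032 → t=0.032; u2·a0=0.7582·15.275=11.582; a1=8.375 < 11.582 ≤ a1+a2=11.660 → R2 fires; P=4 E=4 C=7 S=5 G=9
Draw 2: a1=6.700, a2=2.628, a3=1.076, a4=2.270, a0=12.674; τ=−ln(0.6450)/12.674=0.035 → t=0.067; u2·a0=0.2489·12.674=3.155 ≤ a1=6.700 → R1 fires; P=4 E=5 C=9 S=4 G=9
Draw 3: a1=6.700, a2=3.285, a3=1.345, a4=1.816, a0=13.146; τ=−ln(0.7059)/13.146=0.026 → t=0.093; u2·a0=0.7339·13.146=9.648; a1=6.700 < 9.648 ≤ a1+a2=9.985 → R2 fires; P=4 E=4 C=9 S=4 G=9
Draw 4: a1=5.360, a2=2.628, a3=1.076, a4=1.816, a0=10.880; τ=−ln(0.5391)/10.880=0.057 → t=0.150; u2·a0=0.2013·10.880=2.190 ≤ a1=5.360 → R1 fires; P=4 E=5 C=11 S=3 G=9
Draw 5: a1=5.025, a2=3.285, a3=1.345, a4=1.362, a0=11.017; τ=−ln(0.5063)/11.017=0.062 → t=0.212; u2·a0=0.7220·11.017=7.954; a1=5.025 < 7.954 ≤ a1+a2=8.310 → R2 fires; P=4 E=4 C=11 S=3 G=9
Draw 6: a1=4.020, a2=2.628, a3=1.076, a4=1.362, a0=9.086; τ=−ln(0.1413)/9.086=0.215 → t=0.427; u2·a0=0.2185·9.086=1.985 ≤ a1=4.020 → R1 fires; P=4 E=5 C=13 S=2 G=9
Draw 7: a1=3.350, a2=3.285, a3=1.345, a4=0.908, a0=8.888; τ=−ln(0.9759)/8.888=0.003 → t=0.430; u2·a0=0.1797·8.888=1.597 ≤ a1=3.350 → R1 fires; P=4 E=6 C=15 S=1 G=9
Draw 8: a1=2.010, a2=3.942, a3=1.614, a4=0.454, a0=8.020; τ=−ln(0.3053)/8.020=0.148 → t=0.578; u2·a0=0.2418·8.020=1.939 ≤ a1=2.010 → R1 fires; P=4 E=7 C=17 S=0 G=9
Draw 9: a1=0.000, a2=4.599, a3=1.883, a4=0.000, a0=6.482; τ=−ln(0.9140)/6.482=0.014 → t=0.592; u2·a0=0.6905·6.482=4.476; a1=0.000 < 4.476 ≤ a1+a2=4.599 → R2 fires; P=4 E=6 C=17 S=0 G=9
Draw 10: a1=0.000, a2=3.942, a3=1.614, a4=0.000, a0=5.556; τ=−ln(0.1872)/5.556=0.302 → t=0.893; u2·a0=0.1227·5.556=0.682; a1=0.000 < 0.682 ≤ a1+a2=3.942 → R2 fires; P=4 E=5 C=17 S=0 G=9
Draw 11: a1=0.000, a2=3.285, a3=1.345, a4=0.000, a0=4.630; τ=−ln(0.7870)/4.630=0.052 → t=0.945; u2·a0=0.7156·4.630=3.313; a1+a2=3.285 < 3.313 ≤ a1+…+a3=4.630 → R3 fires; P=5 E=4 C=19 S=0 G=9
Draw 12: a1=0.000, a2=2.628, a3=1.076, a4=0.000, a0=3.704; τ=−ln(0.8494)/3.704=0.044 → t=0.989 > T=0.95: stop.
S first becomes ≤ 2 when it reaches 2 at the event at t=0.427.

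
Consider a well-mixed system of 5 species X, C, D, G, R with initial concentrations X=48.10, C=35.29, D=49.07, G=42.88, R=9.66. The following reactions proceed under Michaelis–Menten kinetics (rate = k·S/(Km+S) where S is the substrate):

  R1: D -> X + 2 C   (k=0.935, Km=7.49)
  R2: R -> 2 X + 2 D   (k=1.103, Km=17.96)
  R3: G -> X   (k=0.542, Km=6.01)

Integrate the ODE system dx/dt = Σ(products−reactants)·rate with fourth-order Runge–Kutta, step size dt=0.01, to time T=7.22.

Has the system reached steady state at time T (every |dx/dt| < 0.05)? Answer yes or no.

RK4 with dt=0.01: 722 steps to T=7.22. Trajectory (selected grid times):
t=0.00: X=48.10 C=35.29 D=49.07 G=42.88 R=9.66
t=0.80: X=49.74 C=36.59 D=49.03 G=42.50 R=9.35
t=1.60: X=51.37 C=37.89 D=48.98 G=42.12 R=9.06
t=2.41: X=53.00 C=39.20 D=48.92 G=41.74 R=8.76
t=3.21: X=54.60 C=40.50 D=48.84 G=41.36 R=8.47
t=4.01: X=56.19 C=41.79 D=48.75 G=40.98 R=8.19
t=4.81: X=57.76 C=43.09 D=48.65 G=40.60 R=7.92
t=5.62: X=59.34 C=44.40 D=48.53 G=40.22 R=7.65
t=6.42: X=60.88 C=45.70 D=48.41 G=39.84 R=7.39
t=7.22: X=62.41 C=46.99 D=48.27 G=39.47 R=7.14
Rates at T: R1=0.8094, R2=0.3136, R3=0.4704
dx/dt at T (Σ net stoichiometry × rate): X=+1.9070, C=+1.6188, D=-0.1821, G=-0.4704, R=-0.3136
Largest |dx/dt| is |+1.9070| (X) ≥ 0.05 → not steady.

Steady state at T: no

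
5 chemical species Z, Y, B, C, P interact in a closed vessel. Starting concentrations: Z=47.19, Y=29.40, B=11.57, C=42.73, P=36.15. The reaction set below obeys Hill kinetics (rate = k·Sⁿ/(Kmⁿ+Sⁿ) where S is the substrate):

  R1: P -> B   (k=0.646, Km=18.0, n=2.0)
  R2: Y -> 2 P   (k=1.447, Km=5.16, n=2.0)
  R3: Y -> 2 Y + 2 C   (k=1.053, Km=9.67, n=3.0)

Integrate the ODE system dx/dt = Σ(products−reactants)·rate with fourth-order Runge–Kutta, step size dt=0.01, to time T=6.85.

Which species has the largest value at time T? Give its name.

RK4 with dt=0.01: 685 steps to T=6.85. Trajectory (selected grid times):
t=0.00: Z=47.19 Y=29.40 B=11.57 C=42.73 P=36.15
t=0.76: Z=47.19 Y=29.11 B=11.97 C=44.27 P=37.89
t=1.52: Z=47.19 Y=28.81 B=12.37 C=45.82 P=39.61
t=2.28: Z=47.19 Y=28.52 B=12.78 C=47.36 P=41.33
t=3.04: Z=47.19 Y=28.22 B=13.20 C=48.90 P=43.05
t=3.81: Z=47.19 Y=27.92 B=13.62 C=50.46 P=44.78
t=4.57: Z=47.19 Y=27.63 B=14.05 C=51.99 P=46.48
t=5.33: Z=47.19 Y=27.33 B=14.48 C=53.53 P=48.17
t=6.09: Z=47.19 Y=27.04 B=14.91 C=55.06 P=49.87
t=6.85: Z=47.19 Y=26.74 B=15.34 C=56.59 P=51.55
At T=6.85: Z=47.19 Y=26.74 B=15.34 C=56.59 P=51.55; the largest is C.

Dominant species at T: C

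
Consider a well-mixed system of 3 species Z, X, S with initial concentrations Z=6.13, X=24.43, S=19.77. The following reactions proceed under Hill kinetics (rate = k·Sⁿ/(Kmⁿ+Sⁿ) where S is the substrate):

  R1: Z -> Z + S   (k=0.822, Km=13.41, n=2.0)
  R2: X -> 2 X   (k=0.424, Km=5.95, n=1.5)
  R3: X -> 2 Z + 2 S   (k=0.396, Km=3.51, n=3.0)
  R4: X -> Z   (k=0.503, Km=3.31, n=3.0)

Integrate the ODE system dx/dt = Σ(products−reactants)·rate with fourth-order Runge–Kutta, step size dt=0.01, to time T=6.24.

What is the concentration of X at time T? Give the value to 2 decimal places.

X at T = 21.17

RK4 with dt=0.01: 624 steps to T=6.24. Trajectory (selected grid times):
t=0.00: Z=6.13 X=24.43 S=19.77
t=0.69: Z=7.02 X=24.07 S=20.42
t=1.39: Z=7.92 X=23.71 S=21.11
t=2.08: Z=8.82 X=23.35 S=21.82
t=2.77: Z=9.71 X=22.99 S=22.55
t=3.47: Z=10.61 X=22.63 S=23.31
t=4.16: Z=11.50 X=22.26 S=24.08
t=4.85: Z=12.39 X=21.90 S=24.88
t=5.55: Z=13.29 X=21.54 S=25.70
t=6.24: Z=14.18 X=21.17 S=26.54
Read off X at T=6.24: 21.17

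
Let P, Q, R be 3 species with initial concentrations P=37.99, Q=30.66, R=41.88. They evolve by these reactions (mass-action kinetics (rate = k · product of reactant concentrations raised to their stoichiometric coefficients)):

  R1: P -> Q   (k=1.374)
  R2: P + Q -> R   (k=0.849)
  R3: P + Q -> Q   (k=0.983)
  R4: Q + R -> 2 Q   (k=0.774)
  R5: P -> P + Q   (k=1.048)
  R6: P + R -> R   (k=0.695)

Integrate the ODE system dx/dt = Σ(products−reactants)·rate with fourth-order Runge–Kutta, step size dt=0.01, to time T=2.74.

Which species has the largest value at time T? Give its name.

Dominant species at T: Q

RK4 with dt=0.01: 274 steps to T=2.74. Trajectory (selected grid times):
t=0.00: P=37.99 Q=30.66 R=41.88
t=0.30: P=0.00 Q=73.53 R=0.00
t=0.61: P=0.00 Q=73.53 R=0.00
t=0.91: P=0.00 Q=73.53 R=0.00
t=1.22: P=0.00 Q=73.53 R=0.00
t=1.52: P=0.00 Q=73.53 R=0.00
t=1.83: P=0.00 Q=73.53 R=0.00
t=2.13: P=0.00 Q=73.53 R=0.00
t=2.44: P=0.00 Q=73.53 R=0.00
t=2.74: P=0.00 Q=73.53 R=0.00
At T=2.74: P=0.00 Q=73.53 R=0.00; the largest is Q.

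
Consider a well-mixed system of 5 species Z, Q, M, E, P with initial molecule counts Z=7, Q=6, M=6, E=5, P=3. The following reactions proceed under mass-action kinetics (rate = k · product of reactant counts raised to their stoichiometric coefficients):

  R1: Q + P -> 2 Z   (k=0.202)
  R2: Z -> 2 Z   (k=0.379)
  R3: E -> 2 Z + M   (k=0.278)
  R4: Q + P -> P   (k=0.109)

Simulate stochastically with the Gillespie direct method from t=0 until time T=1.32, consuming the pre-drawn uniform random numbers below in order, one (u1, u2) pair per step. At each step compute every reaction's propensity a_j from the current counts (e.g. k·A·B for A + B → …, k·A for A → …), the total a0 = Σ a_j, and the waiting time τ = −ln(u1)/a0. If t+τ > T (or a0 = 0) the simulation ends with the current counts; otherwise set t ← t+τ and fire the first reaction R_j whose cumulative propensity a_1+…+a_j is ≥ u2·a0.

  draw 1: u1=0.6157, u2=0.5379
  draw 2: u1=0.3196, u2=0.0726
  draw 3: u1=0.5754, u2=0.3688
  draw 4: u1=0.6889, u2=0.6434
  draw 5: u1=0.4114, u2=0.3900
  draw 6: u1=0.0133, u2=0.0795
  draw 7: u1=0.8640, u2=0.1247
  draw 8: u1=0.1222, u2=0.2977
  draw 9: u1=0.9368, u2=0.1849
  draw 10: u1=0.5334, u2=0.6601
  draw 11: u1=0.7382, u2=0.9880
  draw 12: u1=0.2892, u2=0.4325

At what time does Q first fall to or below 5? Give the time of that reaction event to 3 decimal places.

Threshold first reached at t = 0.164

t=0.000: Z=7 Q=6 M=6 E=5 P=3
Draw 1: a1=3.636, a2=2.653, a3=1.390, a4=1.962, a0=9.641; τ=−ln(0.6157)/9.641=0.050 → t=0.050; u2·a0=0.5379·9.641=5.186; a1=3.636 < 5.186 ≤ a1+a2=6.289 → R2 fires; Z=8 Q=6 M=6 E=5 P=3
Draw 2: a1=3.636, a2=3.032, a3=1.390, a4=1.962, a0=10.020; τ=−ln(0.3196)/10.020=0.114 → t=0.164; u2·a0=0.0726·10.020=0.727 ≤ a1=3.636 → R1 fires; Z=10 Q=5 M=6 E=5 P=2
Draw 3: a1=2.020, a2=3.790, a3=1.390, a4=1.090, a0=8.290; τ=−ln(0.5754)/8.290=0.067 → t=0.231; u2·a0=0.3688·8.290=3.057; a1=2.020 < 3.057 ≤ a1+a2=5.810 → R2 fires; Z=11 Q=5 M=6 E=5 P=2
Draw 4: a1=2.020, a2=4.169, a3=1.390, a4=1.090, a0=8.669; τ=−ln(0.6889)/8.669=0.043 → t=0.274; u2·a0=0.6434·8.669=5.578; a1=2.020 < 5.578 ≤ a1+a2=6.189 → R2 fires; Z=12 Q=5 M=6 E=5 P=2
Draw 5: a1=2.020, a2=4.548, a3=1.390, a4=1.090, a0=9.048; τ=−ln(0.4114)/9.048=0.098 → t=0.372; u2·a0=0.3900·9.048=3.529; a1=2.020 < 3.529 ≤ a1+a2=6.568 → R2 fires; Z=13 Q=5 M=6 E=5 P=2
Draw 6: a1=2.020, a2=4.927, a3=1.390, a4=1.090, a0=9.427; τ=−ln(0.0133)/9.427=0.458 → t=0.830; u2·a0=0.0795·9.427=0.749 ≤ a1=2.020 → R1 fires; Z=15 Q=4 M=6 E=5 P=1
Draw 7: a1=0.808, a2=5.685, a3=1.390, a4=0.436, a0=8.319; τ=−ln(0.8640)/8.319=0.018 → t=0.848; u2·a0=0.1247·8.319=1.037; a1=0.808 < 1.037 ≤ a1+a2=6.493 → R2 fires; Z=16 Q=4 M=6 E=5 P=1
Draw 8: a1=0.808, a2=6.064, a3=1.390, a4=0.436, a0=8.698; τ=−ln(0.1222)/8.698=0.242 → t=1.089; u2·a0=0.2977·8.698=2.589; a1=0.808 < 2.589 ≤ a1+a2=6.872 → R2 fires; Z=17 Q=4 M=6 E=5 P=1
Draw 9: a1=0.808, a2=6.443, a3=1.390, a4=0.436, a0=9.077; τ=−ln(0.9368)/9.077=0.007 → t=1.097; u2·a0=0.1849·9.077=1.678; a1=0.808 < 1.678 ≤ a1+a2=7.251 → R2 fires; Z=18 Q=4 M=6 E=5 P=1
Draw 10: a1=0.808, a2=6.822, a3=1.390, a4=0.436, a0=9.456; τ=−ln(0.5334)/9.456=0.066 → t=1.163; u2·a0=0.6601·9.456=6.242; a1=0.808 < 6.242 ≤ a1+a2=7.630 → R2 fires; Z=19 Q=4 M=6 E=5 P=1
Draw 11: a1=0.808, a2=7.201, a3=1.390, a4=0.436, a0=9.835; τ=−ln(0.7382)/9.835=0.031 → t=1.194; u2·a0=0.9880·9.835=9.717; a1+…+a3=9.399 < 9.717 ≤ a1+…+a4=9.835 → R4 fires; Z=19 Q=3 M=6 E=5 P=1
Draw 12: a1=0.606, a2=7.201, a3=1.390, a4=0.327, a0=9.524; τ=−ln(0.2892)/9.524=0.130 → t=1.324 > T=1.32: stop.
Q first becomes ≤ 5 when it reaches 5 at the event at t=0.164.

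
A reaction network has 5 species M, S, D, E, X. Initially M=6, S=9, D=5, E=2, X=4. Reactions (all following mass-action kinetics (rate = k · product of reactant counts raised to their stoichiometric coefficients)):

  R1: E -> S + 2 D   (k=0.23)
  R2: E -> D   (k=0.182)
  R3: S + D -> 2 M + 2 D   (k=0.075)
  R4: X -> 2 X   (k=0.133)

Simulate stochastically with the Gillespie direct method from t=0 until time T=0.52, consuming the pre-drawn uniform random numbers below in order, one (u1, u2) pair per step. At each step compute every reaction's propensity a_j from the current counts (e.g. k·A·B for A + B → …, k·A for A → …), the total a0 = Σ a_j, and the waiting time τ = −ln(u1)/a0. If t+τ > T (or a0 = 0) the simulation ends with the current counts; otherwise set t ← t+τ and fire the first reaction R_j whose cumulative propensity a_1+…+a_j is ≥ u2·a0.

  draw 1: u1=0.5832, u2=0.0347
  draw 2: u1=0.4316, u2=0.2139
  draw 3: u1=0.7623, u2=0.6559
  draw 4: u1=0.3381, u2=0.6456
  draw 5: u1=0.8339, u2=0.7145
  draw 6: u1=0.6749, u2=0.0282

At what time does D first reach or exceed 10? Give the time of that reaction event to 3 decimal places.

t=0.000: M=6 S=9 D=5 E=2 X=4
Draw 1: a1=0.460, a2=0.364, a3=3.375, a4=0.532, a0=4.731; τ=−ln(0.5832)/4.731=0.114 → t=0.114; u2·a0=0.0347·4.731=0.164 ≤ a1=0.460 → R1 fires; M=6 S=10 D=7 E=1 X=4
Draw 2: a1=0.230, a2=0.182, a3=5.250, a4=0.532, a0=6.194; τ=−ln(0.4316)/6.194=0.136 → t=0.250; u2·a0=0.2139·6.194=1.325; a1+a2=0.412 < 1.325 ≤ a1+…+a3=5.662 → R3 fires; M=8 S=9 D=8 E=1 X=4
Draw 3: a1=0.230, a2=0.182, a3=5.400, a4=0.532, a0=6.344; τ=−ln(0.7623)/6.344=0.043 → t=0.292; u2·a0=0.6559·6.344=4.161; a1+a2=0.412 < 4.161 ≤ a1+…+a3=5.812 → R3 fires; M=10 S=8 D=9 E=1 X=4
Draw 4: a1=0.230, a2=0.182, a3=5.400, a4=0.532, a0=6.344; τ=−ln(0.3381)/6.344=0.171 → t=0.463; u2·a0=0.6456·6.344=4.096; a1+a2=0.412 < 4.096 ≤ a1+…+a3=5.812 → R3 fires; M=12 S=7 D=10 E=1 X=4
Draw 5: a1=0.230, a2=0.182, a3=5.250, a4=0.532, a0=6.194; τ=−ln(0.8339)/6.194=0.029 → t=0.493; u2·a0=0.7145·6.194=4.426; a1+a2=0.412 < 4.426 ≤ a1+…+a3=5.662 → R3 fires; M=14 S=6 D=11 E=1 X=4
Draw 6: a1=0.230, a2=0.182, a3=4.950, a4=0.532, a0=5.894; τ=−ln(0.6749)/5.894=0.067 → t=0.559 > T=0.52: stop.
D first becomes ≥ 10 when it reaches 10 at the event at t=0.463.

Threshold first reached at t = 0.463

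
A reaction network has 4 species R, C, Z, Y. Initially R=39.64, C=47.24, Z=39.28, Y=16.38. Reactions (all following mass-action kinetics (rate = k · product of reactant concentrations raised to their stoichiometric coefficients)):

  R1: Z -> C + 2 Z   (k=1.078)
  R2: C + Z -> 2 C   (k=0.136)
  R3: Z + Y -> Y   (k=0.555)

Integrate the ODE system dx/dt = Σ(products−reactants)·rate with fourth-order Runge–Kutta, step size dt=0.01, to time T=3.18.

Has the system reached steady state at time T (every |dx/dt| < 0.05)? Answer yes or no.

RK4 with dt=0.01: 318 steps to T=3.18. Trajectory (selected grid times):
t=0.00: R=39.64 C=47.24 Z=39.28 Y=16.38
t=0.35: R=39.64 C=69.28 Z=0.11 Y=16.38
t=0.71: R=39.64 C=69.34 Z=0.00 Y=16.38
t=1.06: R=39.64 C=69.34 Z=0.00 Y=16.38
t=1.41: R=39.64 C=69.34 Z=0.00 Y=16.38
t=1.77: R=39.64 C=69.34 Z=0.00 Y=16.38
t=2.12: R=39.64 C=69.34 Z=0.00 Y=16.38
t=2.47: R=39.64 C=69.34 Z=0.00 Y=16.38
t=2.83: R=39.64 C=69.34 Z=0.00 Y=16.38
t=3.18: R=39.64 C=69.34 Z=0.00 Y=16.38
Rates at T: R1=0.0000, R2=0.0000, R3=0.0000
dx/dt at T (Σ net stoichiometry × rate): R=+0.0000, C=+0.0000, Z=-0.0000, Y=+0.0000
Largest |dx/dt| is |-0.0000| (Z) < 0.05 → steady.

Steady state at T: yes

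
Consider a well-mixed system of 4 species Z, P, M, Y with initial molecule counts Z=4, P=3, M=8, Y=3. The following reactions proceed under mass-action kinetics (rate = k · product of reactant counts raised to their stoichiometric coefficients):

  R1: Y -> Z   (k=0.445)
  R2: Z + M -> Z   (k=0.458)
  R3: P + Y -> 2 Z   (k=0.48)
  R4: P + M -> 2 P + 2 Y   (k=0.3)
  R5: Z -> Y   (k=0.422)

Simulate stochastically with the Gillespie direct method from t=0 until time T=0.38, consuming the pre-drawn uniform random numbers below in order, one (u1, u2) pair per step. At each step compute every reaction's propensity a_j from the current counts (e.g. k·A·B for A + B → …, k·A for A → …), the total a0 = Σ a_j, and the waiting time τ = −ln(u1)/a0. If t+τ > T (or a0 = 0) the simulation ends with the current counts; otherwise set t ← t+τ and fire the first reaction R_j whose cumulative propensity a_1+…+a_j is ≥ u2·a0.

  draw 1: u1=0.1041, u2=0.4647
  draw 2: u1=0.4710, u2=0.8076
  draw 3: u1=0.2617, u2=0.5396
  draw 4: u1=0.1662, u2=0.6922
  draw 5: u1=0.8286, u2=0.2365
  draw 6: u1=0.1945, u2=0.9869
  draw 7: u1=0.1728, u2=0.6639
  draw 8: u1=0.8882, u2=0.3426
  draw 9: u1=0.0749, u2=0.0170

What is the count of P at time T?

P at T = 1

t=0.000: Z=4 P=3 M=8 Y=3
Draw 1: a1=1.335, a2=14.656, a3=4.320, a4=7.200, a5=1.688, a0=29.199; τ=−ln(0.1041)/29.199=0.077 → t=0.077; u2·a0=0.4647·29.199=13.569; a1=1.335 < 13.569 ≤ a1+a2=15.991 → R2 fires; Z=4 P=3 M=7 Y=3
Draw 2: a1=1.335, a2=12.824, a3=4.320, a4=6.300, a5=1.688, a0=26.467; τ=−ln(0.4710)/26.467=0.028 → t=0.106; u2·a0=0.8076·26.467=21.375; a1+…+a3=18.479 < 21.375 ≤ a1+…+a4=24.779 → R4 fires; Z=4 P=4 M=6 Y=5
Draw 3: a1=2.225, a2=10.992, a3=9.600, a4=7.200, a5=1.688, a0=31.705; τ=−ln(0.2617)/31.705=0.042 → t=0.148; u2·a0=0.5396·31.705=17.108; a1+a2=13.217 < 17.108 ≤ a1+…+a3=22.817 → R3 fires; Z=6 P=3 M=6 Y=4
Draw 4: a1=1.780, a2=16.488, a3=5.760, a4=5.400, a5=2.532, a0=31.960; τ=−ln(0.1662)/31.960=0.056 → t=0.204; u2·a0=0.6922·31.960=22.123; a1+a2=18.268 < 22.123 ≤ a1+…+a3=24.028 → R3 fires; Z=8 P=2 M=6 Y=3
Draw 5: a1=1.335, a2=21.984, a3=2.880, a4=3.600, a5=3.376, a0=33.175; τ=−ln(0.8286)/33.175=0.006 → t=0.210; u2·a0=0.2365·33.175=7.846; a1=1.335 < 7.846 ≤ a1+a2=23.319 → R2 fires; Z=8 P=2 M=5 Y=3
Draw 6: a1=1.335, a2=18.320, a3=2.880, a4=3.000, a5=3.376, a0=28.911; τ=−ln(0.1945)/28.911=0.057 → t=0.267; u2·a0=0.9869·28.911=28.532; a1+…+a4=25.535 < 28.532 ≤ a1+…+a5=28.911 → R5 fires; Z=7 P=2 M=5 Y=4
Draw 7: a1=1.780, a2=16.030, a3=3.840, a4=3.000, a5=2.954, a0=27.604; τ=−ln(0.1728)/27.604=0.064 → t=0.330; u2·a0=0.6639·27.604=18.326; a1+a2=17.810 < 18.326 ≤ a1+…+a3=21.650 → R3 fires; Z=9 P=1 M=5 Y=3
Draw 8: a1=1.335, a2=20.610, a3=1.440, a4=1.500, a5=3.798, a0=28.683; τ=−ln(0.8882)/28.683=0.004 → t=0.334; u2·a0=0.3426·28.683=9.827; a1=1.335 < 9.827 ≤ a1+a2=21.945 → R2 fires; Z=9 P=1 M=4 Y=3
Draw 9: a1=1.335, a2=16.488, a3=1.440, a4=1.200, a5=3.798, a0=24.261; τ=−ln(0.0749)/24.261=0.107 → t=0.441 > T=0.38: stop.
Read off P at T=0.38: 1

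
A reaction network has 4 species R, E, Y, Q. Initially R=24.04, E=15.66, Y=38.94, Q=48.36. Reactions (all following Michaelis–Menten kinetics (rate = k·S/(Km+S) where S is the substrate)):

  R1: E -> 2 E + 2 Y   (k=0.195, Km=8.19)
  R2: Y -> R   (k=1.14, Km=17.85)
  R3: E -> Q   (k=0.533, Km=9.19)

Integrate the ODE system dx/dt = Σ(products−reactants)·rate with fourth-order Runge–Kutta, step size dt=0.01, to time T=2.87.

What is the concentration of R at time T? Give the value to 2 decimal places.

R at T = 26.27

RK4 with dt=0.01: 287 steps to T=2.87. Trajectory (selected grid times):
t=0.00: R=24.04 E=15.66 Y=38.94 Q=48.36
t=0.32: R=24.29 E=15.59 Y=38.77 Q=48.47
t=0.64: R=24.54 E=15.53 Y=38.60 Q=48.57
t=0.96: R=24.79 E=15.46 Y=38.44 Q=48.68
t=1.28: R=25.04 E=15.39 Y=38.27 Q=48.79
t=1.59: R=25.28 E=15.33 Y=38.11 Q=48.89
t=1.91: R=25.53 E=15.26 Y=37.94 Q=49.00
t=2.23: R=25.77 E=15.20 Y=37.77 Q=49.10
t=2.55: R=26.02 E=15.13 Y=37.61 Q=49.21
t=2.87: R=26.27 E=15.07 Y=37.44 Q=49.32
Read off R at T=2.87: 26.27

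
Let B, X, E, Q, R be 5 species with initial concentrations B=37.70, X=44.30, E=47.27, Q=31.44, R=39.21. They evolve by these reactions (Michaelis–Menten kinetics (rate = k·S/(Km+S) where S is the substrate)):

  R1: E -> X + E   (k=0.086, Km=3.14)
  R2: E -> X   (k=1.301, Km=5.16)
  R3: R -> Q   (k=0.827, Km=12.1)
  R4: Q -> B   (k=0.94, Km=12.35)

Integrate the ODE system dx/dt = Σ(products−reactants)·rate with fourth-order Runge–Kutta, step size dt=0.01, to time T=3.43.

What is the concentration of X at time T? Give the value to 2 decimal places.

RK4 with dt=0.01: 343 steps to T=3.43. Trajectory (selected grid times):
t=0.00: B=37.70 X=44.30 E=47.27 Q=31.44 R=39.21
t=0.38: B=37.96 X=44.78 E=46.82 Q=31.42 R=38.97
t=0.76: B=38.21 X=45.25 E=46.38 Q=31.41 R=38.73
t=1.14: B=38.47 X=45.73 E=45.93 Q=31.39 R=38.49
t=1.52: B=38.73 X=46.20 E=45.49 Q=31.37 R=38.25
t=1.91: B=38.99 X=46.69 E=45.04 Q=31.35 R=38.01
t=2.29: B=39.24 X=47.16 E=44.59 Q=31.34 R=37.77
t=2.67: B=39.50 X=47.64 E=44.15 Q=31.32 R=37.53
t=3.05: B=39.76 X=48.11 E=43.71 Q=31.30 R=37.29
t=3.43: B=40.01 X=48.58 E=43.26 Q=31.28 R=37.06
Read off X at T=3.43: 48.58

X at T = 48.58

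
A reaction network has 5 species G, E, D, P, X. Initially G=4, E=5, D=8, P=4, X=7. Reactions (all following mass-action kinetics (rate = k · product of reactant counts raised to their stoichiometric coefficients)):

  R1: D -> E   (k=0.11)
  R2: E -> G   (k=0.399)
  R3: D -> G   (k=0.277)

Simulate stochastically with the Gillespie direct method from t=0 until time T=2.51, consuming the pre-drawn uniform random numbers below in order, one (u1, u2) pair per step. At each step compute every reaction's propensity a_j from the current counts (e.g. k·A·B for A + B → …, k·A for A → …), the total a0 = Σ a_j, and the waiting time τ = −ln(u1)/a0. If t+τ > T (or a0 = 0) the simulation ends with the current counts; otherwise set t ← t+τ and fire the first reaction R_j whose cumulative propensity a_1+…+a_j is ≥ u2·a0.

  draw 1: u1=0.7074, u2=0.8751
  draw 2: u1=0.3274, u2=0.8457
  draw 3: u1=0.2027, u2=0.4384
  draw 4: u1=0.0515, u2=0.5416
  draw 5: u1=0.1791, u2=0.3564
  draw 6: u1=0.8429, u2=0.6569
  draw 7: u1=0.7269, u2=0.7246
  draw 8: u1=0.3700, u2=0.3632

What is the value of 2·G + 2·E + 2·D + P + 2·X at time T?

Check how each reaction changes W = 2·G + 2·E + 2·D + P + 2·X (weight of products minus weight of reactants):
R1: D -> E: (2·1) − (2·1) = 2 − 2 = 0
R2: E -> G: (2·1) − (2·1) = 2 − 2 = 0
R3: D -> G: (2·1) − (2·1) = 2 − 2 = 0
Every reaction leaves W unchanged, so W is conserved and no simulation is needed: W(T) = W(0) = 2·4 + 2·5 + 2·8 + 4 + 2·7 = 52

Value at T = 52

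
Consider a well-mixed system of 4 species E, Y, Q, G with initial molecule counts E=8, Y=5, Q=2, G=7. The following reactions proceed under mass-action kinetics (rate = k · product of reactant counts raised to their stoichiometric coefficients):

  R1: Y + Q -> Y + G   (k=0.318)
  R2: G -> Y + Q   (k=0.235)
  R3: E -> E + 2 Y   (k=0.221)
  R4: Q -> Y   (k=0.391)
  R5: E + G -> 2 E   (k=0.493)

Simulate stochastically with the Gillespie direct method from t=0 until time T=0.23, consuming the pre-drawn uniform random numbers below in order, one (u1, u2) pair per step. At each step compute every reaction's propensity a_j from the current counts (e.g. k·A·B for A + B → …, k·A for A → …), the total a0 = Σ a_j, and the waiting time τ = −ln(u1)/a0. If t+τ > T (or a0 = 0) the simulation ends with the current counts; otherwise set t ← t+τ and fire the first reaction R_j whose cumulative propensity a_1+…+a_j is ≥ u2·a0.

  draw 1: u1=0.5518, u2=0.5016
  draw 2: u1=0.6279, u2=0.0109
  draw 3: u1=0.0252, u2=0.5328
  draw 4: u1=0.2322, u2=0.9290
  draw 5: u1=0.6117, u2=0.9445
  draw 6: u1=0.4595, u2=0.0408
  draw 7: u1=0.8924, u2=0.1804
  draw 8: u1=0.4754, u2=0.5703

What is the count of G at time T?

t=0.000: E=8 Y=5 Q=2 G=7
Draw 1: a1=3.180, a2=1.645, a3=1.768, a4=0.782, a5=27.608, a0=34.983; τ=−ln(0.5518)/34.983=0.017 → t=0.017; u2·a0=0.5016·34.983=17.547; a1+…+a4=7.375 < 17.547 ≤ a1+…+a5=34.983 → R5 fires; E=9 Y=5 Q=2 G=6
Draw 2: a1=3.180, a2=1.410, a3=1.989, a4=0.782, a5=26.622, a0=33.983; τ=−ln(0.6279)/33.983=0.014 → t=0.031; u2·a0=0.0109·33.983=0.370 ≤ a1=3.180 → R1 fires; E=9 Y=5 Q=1 G=7
Draw 3: a1=1.590, a2=1.645, a3=1.989, a4=0.391, a5=31.059, a0=36.674; τ=−ln(0.0252)/36.674=0.100 → t=0.131; u2·a0=0.5328·36.674=19.540; a1+…+a4=5.615 < 19.540 ≤ a1+…+a5=36.674 → R5 fires; E=10 Y=5 Q=1 G=6
Draw 4: a1=1.590, a2=1.410, a3=2.210, a4=0.391, a5=29.580, a0=35.181; τ=−ln(0.2322)/35.181=0.042 → t=0.173; u2·a0=0.9290·35.181=32.683; a1+…+a4=5.601 < 32.683 ≤ a1+…+a5=35.181 → R5 fires; E=11 Y=5 Q=1 G=5
Draw 5: a1=1.590, a2=1.175, a3=2.431, a4=0.391, a5=27.115, a0=32.702; τ=−ln(0.6117)/32.702=0.015 → t=0.188; u2·a0=0.9445·32.702=30.887; a1+…+a4=5.587 < 30.887 ≤ a1+…+a5=32.702 → R5 fires; E=12 Y=5 Q=1 G=4
Draw 6: a1=1.590, a2=0.940, a3=2.652, a4=0.391, a5=23.664, a0=29.237; τ=−ln(0.4595)/29.237=0.027 → t=0.214; u2·a0=0.0408·29.237=1.193 ≤ a1=1.590 → R1 fires; E=12 Y=5 Q=0 G=5
Draw 7: a1=0.000, a2=1.175, a3=2.652, a4=0.000, a5=29.580, a0=33.407; τ=−ln(0.8924)/33.407=0.003 → t=0.218; u2·a0=0.1804·33.407=6.027; a1+…+a4=3.827 < 6.027 ≤ a1+…+a5=33.407 → R5 fires; E=13 Y=5 Q=0 G=4
Draw 8: a1=0.000, a2=0.940, a3=2.873, a4=0.000, a5=25.636, a0=29.449; τ=−ln(0.4754)/29.449=0.025 → t=0.243 > T=0.23: stop.
Read off G at T=0.23: 4

G at T = 4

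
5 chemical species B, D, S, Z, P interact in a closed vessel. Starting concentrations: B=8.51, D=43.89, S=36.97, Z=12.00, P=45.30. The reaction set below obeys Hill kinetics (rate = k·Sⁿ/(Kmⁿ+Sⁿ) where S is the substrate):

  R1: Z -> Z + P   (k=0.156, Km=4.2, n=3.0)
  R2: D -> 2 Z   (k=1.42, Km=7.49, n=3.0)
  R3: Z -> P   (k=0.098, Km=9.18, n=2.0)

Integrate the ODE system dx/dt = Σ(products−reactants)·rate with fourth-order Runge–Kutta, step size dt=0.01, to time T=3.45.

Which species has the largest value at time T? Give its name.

Dominant species at T: P

RK4 with dt=0.01: 345 steps to T=3.45. Trajectory (selected grid times):
t=0.00: B=8.51 D=43.89 S=36.97 Z=12.00 P=45.30
t=0.38: B=8.51 D=43.35 S=36.97 Z=13.05 P=45.38
t=0.77: B=8.51 D=42.80 S=36.97 Z=14.13 P=45.47
t=1.15: B=8.51 D=42.27 S=36.97 Z=15.17 P=45.55
t=1.53: B=8.51 D=41.73 S=36.97 Z=16.22 P=45.64
t=1.92: B=8.51 D=41.18 S=36.97 Z=17.29 P=45.73
t=2.30: B=8.51 D=40.64 S=36.97 Z=18.33 P=45.81
t=2.68: B=8.51 D=40.11 S=36.97 Z=19.37 P=45.90
t=3.07: B=8.51 D=39.56 S=36.97 Z=20.44 P=45.99
t=3.45: B=8.51 D=39.02 S=36.97 Z=21.48 P=46.08
At T=3.45: B=8.51 D=39.02 S=36.97 Z=21.48 P=46.08; the largest is P.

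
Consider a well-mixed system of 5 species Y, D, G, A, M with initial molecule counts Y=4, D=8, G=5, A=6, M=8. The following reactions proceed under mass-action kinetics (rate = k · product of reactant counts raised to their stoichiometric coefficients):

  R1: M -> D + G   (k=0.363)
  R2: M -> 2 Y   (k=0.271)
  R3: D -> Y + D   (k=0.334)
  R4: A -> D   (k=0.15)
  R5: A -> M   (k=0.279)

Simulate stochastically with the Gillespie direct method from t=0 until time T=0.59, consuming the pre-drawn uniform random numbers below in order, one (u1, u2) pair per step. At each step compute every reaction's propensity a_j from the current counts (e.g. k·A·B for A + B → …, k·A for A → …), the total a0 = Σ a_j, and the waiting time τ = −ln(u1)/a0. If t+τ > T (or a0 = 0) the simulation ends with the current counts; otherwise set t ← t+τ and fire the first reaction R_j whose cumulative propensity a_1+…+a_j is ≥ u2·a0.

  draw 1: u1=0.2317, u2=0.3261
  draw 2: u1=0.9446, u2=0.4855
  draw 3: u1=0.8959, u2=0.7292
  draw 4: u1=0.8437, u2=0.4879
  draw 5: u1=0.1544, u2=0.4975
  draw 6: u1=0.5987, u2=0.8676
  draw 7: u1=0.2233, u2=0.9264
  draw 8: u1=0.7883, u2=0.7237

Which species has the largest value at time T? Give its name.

Dominant species at T: Y

t=0.000: Y=4 D=8 G=5 A=6 M=8
Draw 1: a1=2.904, a2=2.168, a3=2.672, a4=0.900, a5=1.674, a0=10.318; τ=−ln(0.2317)/10.318=0.142 → t=0.142; u2·a0=0.3261·10.318=3.365; a1=2.904 < 3.365 ≤ a1+a2=5.072 → R2 fires; Y=6 D=8 G=5 A=6 M=7
Draw 2: a1=2.541, a2=1.897, a3=2.672, a4=0.900, a5=1.674, a0=9.684; τ=−ln(0.9446)/9.684=0.006 → t=0.148; u2·a0=0.4855·9.684=4.702; a1+a2=4.438 < 4.702 ≤ a1+…+a3=7.110 → R3 fires; Y=7 D=8 G=5 A=6 M=7
Draw 3: a1=2.541, a2=1.897, a3=2.672, a4=0.900, a5=1.674, a0=9.684; τ=−ln(0.8959)/9.684=0.011 → t=0.159; u2·a0=0.7292·9.684=7.062; a1+a2=4.438 < 7.062 ≤ a1+…+a3=7.110 → R3 fires; Y=8 D=8 G=5 A=6 M=7
Draw 4: a1=2.541, a2=1.897, a3=2.672, a4=0.900, a5=1.674, a0=9.684; τ=−ln(0.8437)/9.684=0.018 → t=0.177; u2·a0=0.4879·9.684=4.725; a1+a2=4.438 < 4.725 ≤ a1+…+a3=7.110 → R3 fires; Y=9 D=8 G=5 A=6 M=7
Draw 5: a1=2.541, a2=1.897, a3=2.672, a4=0.900, a5=1.674, a0=9.684; τ=−ln(0.1544)/9.684=0.193 → t=0.369; u2·a0=0.4975·9.684=4.818; a1+a2=4.438 < 4.818 ≤ a1+…+a3=7.110 → R3 fires; Y=10 D=8 G=5 A=6 M=7
Draw 6: a1=2.541, a2=1.897, a3=2.672, a4=0.900, a5=1.674, a0=9.684; τ=−ln(0.5987)/9.684=0.053 → t=0.422; u2·a0=0.8676·9.684=8.402; a1+…+a4=8.010 < 8.402 ≤ a1+…+a5=9.684 → R5 fires; Y=10 D=8 G=5 A=5 M=8
Draw 7: a1=2.904, a2=2.168, a3=2.672, a4=0.750, a5=1.395, a0=9.889; τ=−ln(0.2233)/9.889=0.152 → t=0.574; u2·a0=0.9264·9.889=9.161; a1+…+a4=8.494 < 9.161 ≤ a1+…+a5=9.889 → R5 fires; Y=10 D=8 G=5 A=4 M=9
Draw 8: a1=3.267, a2=2.439, a3=2.672, a4=0.600, a5=1.116, a0=10.094; τ=−ln(0.7883)/10.094=0.024 → t=0.598 > T=0.59: stop.
At T=0.59: Y=10 D=8 G=5 A=4 M=9; the largest is Y.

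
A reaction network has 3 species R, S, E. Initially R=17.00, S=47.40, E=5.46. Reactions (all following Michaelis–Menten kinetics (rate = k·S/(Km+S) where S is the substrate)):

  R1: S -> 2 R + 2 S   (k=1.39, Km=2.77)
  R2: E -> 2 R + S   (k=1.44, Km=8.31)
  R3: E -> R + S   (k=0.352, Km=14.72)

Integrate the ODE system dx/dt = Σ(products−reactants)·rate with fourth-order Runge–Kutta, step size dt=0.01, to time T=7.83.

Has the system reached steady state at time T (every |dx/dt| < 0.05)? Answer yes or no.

Steady state at T: no

RK4 with dt=0.01: 783 steps to T=7.83. Trajectory (selected grid times):
t=0.00: R=17.00 S=47.40 E=5.46
t=0.87: R=20.33 S=49.10 E=4.90
t=1.74: R=23.59 S=50.77 E=4.38
t=2.61: R=26.78 S=52.40 E=3.89
t=3.48: R=29.91 S=54.00 E=3.45
t=4.35: R=32.97 S=55.55 E=3.04
t=5.22: R=35.97 S=57.08 E=2.67
t=6.09: R=38.90 S=58.57 E=2.34
t=6.96: R=41.77 S=60.02 E=2.04
t=7.83: R=44.59 S=61.45 E=1.77
Rates at T: R1=1.3300, R2=0.2529, R3=0.0378
dx/dt at T (Σ net stoichiometry × rate): R=+3.2036, S=+1.6207, E=-0.2906
Largest |dx/dt| is |+3.2036| (R) ≥ 0.05 → not steady.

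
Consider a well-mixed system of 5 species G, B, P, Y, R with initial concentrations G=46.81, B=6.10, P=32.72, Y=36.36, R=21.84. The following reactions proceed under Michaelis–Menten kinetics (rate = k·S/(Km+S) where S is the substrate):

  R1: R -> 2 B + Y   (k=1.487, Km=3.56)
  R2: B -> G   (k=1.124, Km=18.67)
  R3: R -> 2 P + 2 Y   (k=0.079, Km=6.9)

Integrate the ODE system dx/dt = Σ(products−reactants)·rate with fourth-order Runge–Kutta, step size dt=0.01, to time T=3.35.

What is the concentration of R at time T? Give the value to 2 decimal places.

R at T = 17.43

RK4 with dt=0.01: 335 steps to T=3.35. Trajectory (selected grid times):
t=0.00: G=46.81 B=6.10 P=32.72 Y=36.36 R=21.84
t=0.37: G=46.92 B=6.94 P=32.76 Y=36.88 R=21.35
t=0.74: G=47.04 B=7.76 P=32.81 Y=37.39 R=20.85
t=1.12: G=47.17 B=8.59 P=32.85 Y=37.92 R=20.35
t=1.49: G=47.30 B=9.39 P=32.90 Y=38.43 R=19.86
t=1.86: G=47.44 B=10.18 P=32.94 Y=38.94 R=19.37
t=2.23: G=47.59 B=10.96 P=32.98 Y=39.44 R=18.89
t=2.61: G=47.76 B=11.75 P=33.03 Y=39.96 R=18.39
t=2.98: G=47.92 B=12.50 P=33.07 Y=40.47 R=17.91
t=3.35: G=48.09 B=13.25 P=33.11 Y=40.97 R=17.43
Read off R at T=3.35: 17.43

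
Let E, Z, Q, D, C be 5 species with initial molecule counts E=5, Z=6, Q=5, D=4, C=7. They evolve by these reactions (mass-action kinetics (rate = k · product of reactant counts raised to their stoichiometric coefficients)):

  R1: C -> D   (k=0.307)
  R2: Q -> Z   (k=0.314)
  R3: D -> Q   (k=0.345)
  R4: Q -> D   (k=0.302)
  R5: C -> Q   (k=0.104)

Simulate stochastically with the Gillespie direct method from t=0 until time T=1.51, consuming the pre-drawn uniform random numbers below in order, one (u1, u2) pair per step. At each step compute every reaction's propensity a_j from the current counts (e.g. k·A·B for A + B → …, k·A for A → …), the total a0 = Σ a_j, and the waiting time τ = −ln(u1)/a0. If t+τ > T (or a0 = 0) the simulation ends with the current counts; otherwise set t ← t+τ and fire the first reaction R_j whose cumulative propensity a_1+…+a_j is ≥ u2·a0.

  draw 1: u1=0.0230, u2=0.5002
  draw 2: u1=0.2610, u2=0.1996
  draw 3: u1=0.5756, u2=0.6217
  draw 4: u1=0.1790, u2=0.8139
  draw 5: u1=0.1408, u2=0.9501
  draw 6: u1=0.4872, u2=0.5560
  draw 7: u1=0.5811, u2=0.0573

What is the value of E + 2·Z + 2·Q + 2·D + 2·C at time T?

Value at T = 49

Check how each reaction changes W = E + 2·Z + 2·Q + 2·D + 2·C (weight of products minus weight of reactants):
R1: C -> D: (2·1) − (2·1) = 2 − 2 = 0
R2: Q -> Z: (2·1) − (2·1) = 2 − 2 = 0
R3: D -> Q: (2·1) − (2·1) = 2 − 2 = 0
R4: Q -> D: (2·1) − (2·1) = 2 − 2 = 0
R5: C -> Q: (2·1) − (2·1) = 2 − 2 = 0
Every reaction leaves W unchanged, so W is conserved and no simulation is needed: W(T) = W(0) = 5 + 2·6 + 2·5 + 2·4 + 2·7 = 49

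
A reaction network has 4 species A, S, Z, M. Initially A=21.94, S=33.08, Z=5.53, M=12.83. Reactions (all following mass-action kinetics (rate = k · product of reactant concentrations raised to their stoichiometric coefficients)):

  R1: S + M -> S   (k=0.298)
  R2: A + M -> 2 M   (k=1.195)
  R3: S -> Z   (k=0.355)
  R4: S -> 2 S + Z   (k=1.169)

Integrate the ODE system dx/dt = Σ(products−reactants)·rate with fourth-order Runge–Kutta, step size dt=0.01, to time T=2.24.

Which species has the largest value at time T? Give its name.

RK4 with dt=0.01: 224 steps to T=2.24. Trajectory (selected grid times):
t=0.00: A=21.94 S=33.08 Z=5.53 M=12.83
t=0.25: A=0.71 S=40.55 Z=19.51 M=3.38
t=0.50: A=0.51 S=49.70 Z=36.64 M=0.14
t=0.75: A=0.51 S=60.91 Z=57.64 M=0.00
t=1.00: A=0.51 S=74.66 Z=83.38 M=0.00
t=1.24: A=0.51 S=90.77 Z=113.53 M=0.00
t=1.49: A=0.51 S=111.25 Z=151.88 M=0.00
t=1.74: A=0.51 S=136.36 Z=198.89 M=0.00
t=1.99: A=0.51 S=167.13 Z=256.51 M=0.00
t=2.24: A=0.51 S=204.85 Z=327.13 M=0.00
At T=2.24: A=0.51 S=204.85 Z=327.13 M=0.00; the largest is Z.

Dominant species at T: Z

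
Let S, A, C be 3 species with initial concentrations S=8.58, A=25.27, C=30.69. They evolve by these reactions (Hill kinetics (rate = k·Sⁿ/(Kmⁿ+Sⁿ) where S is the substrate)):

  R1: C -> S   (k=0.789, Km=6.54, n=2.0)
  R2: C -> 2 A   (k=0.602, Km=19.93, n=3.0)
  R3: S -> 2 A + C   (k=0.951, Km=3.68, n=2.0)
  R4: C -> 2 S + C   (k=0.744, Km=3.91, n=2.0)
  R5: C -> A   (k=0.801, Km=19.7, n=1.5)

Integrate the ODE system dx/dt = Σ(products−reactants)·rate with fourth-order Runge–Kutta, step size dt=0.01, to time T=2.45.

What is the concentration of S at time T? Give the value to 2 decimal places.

S at T = 11.95

RK4 with dt=0.01: 245 steps to T=2.45. Trajectory (selected grid times):
t=0.00: S=8.58 A=25.27 C=30.69
t=0.27: S=8.96 A=26.10 C=30.43
t=0.54: S=9.34 A=26.94 C=30.18
t=0.82: S=9.73 A=27.81 C=29.93
t=1.09: S=10.10 A=28.65 C=29.68
t=1.36: S=10.47 A=29.50 C=29.44
t=1.63: S=10.84 A=30.34 C=29.21
t=1.91: S=11.22 A=31.22 C=28.97
t=2.18: S=11.58 A=32.07 C=28.73
t=2.45: S=11.95 A=32.92 C=28.51
Read off S at T=2.45: 11.95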